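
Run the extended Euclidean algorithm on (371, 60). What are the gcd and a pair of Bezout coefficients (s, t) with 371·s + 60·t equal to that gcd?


Euclidean algorithm on (371, 60) — divide until remainder is 0:
  371 = 6 · 60 + 11
  60 = 5 · 11 + 5
  11 = 2 · 5 + 1
  5 = 5 · 1 + 0
gcd(371, 60) = 1.
Track Bezout coefficients alongside the remainders: start with r₀ = 371 = a·1 + b·0 (s = 1, t = 0) and r₁ = 60 = a·0 + b·1 (s = 0, t = 1); each new remainder r_{k+1} = r_{k-1} − q_k·r_k inherits s_{k+1} = s_{k-1} − q_k·s_k, t_{k+1} = t_{k-1} − q_k·t_k, so r_k = a·s_k + b·t_k at every step:
  q = 6: r = 11, s = 1 − 6·0 = 1, t = 0 − 6·1 = -6  (check: 371·1 + 60·(-6) = 11)
  q = 5: r = 5, s = 0 − 5·1 = -5, t = 1 − 5·(-6) = 31  (check: 371·(-5) + 60·31 = 5)
  q = 2: r = 1, s = 1 − 2·(-5) = 11, t = -6 − 2·31 = -68  (check: 371·11 + 60·(-68) = 1)
The row with r = 1 (the gcd) gives the Bezout coefficients s = 11, t = -68.
Result: 371 · (11) + 60 · (-68) = 1.

gcd(371, 60) = 1; s = 11, t = -68 (check: 371·11 + 60·(-68) = 1).


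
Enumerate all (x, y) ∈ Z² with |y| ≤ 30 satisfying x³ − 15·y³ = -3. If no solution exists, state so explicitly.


The equation is x³ - 15y³ = -3. For fixed y, x³ = 15·y³ − 3, so a solution requires the RHS to be a perfect cube.
Strategy: iterate y from -30 to 30, compute RHS = 15·y³ − 3, and check whether it is a (positive or negative) perfect cube.
Check small values of y:
  y = 0: RHS = -3 is not a perfect cube.
  y = 1: RHS = 12 is not a perfect cube.
  y = -1: RHS = -18 is not a perfect cube.
  y = 2: RHS = 117 is not a perfect cube.
  y = -2: RHS = -123 is not a perfect cube.
  y = 3: RHS = 402 is not a perfect cube.
  y = -3: RHS = -408 is not a perfect cube.
Continuing the search up to |y| = 30 finds no solutions either.
No (x, y) in the scanned range satisfies the equation.

No integer solutions with |y| ≤ 30.


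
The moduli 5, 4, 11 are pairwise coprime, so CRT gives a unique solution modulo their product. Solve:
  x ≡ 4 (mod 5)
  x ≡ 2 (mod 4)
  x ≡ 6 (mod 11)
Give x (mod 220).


Moduli 5, 4, 11 are pairwise coprime; by CRT there is a unique solution modulo M = 5 · 4 · 11 = 220.
Solve pairwise, accumulating the modulus:
  Start with x ≡ 4 (mod 5).
  Combine with x ≡ 2 (mod 4): since gcd(5, 4) = 1, we get a unique residue mod 20.
    Write x = 4 + 5·t and substitute into x ≡ 2 (mod 4): 5·t ≡ 2 − 4 = -2 (mod 4).
    Reduce coefficients mod 4: 1·t ≡ 2 (mod 4).
    So t ≡ 2 (mod 4).
    Then x = 4 + 5·2 = 14, valid modulo lcm(5, 4) = 20: x ≡ 14 (mod 20).
  Combine with x ≡ 6 (mod 11): since gcd(20, 11) = 1, we get a unique residue mod 220.
    Write x = 14 + 20·t and substitute into x ≡ 6 (mod 11): 20·t ≡ 6 − 14 = -8 (mod 11).
    Reduce coefficients mod 11: 9·t ≡ 3 (mod 11).
    The inverse of 9 mod 11 is 5 (since 9·5 = 45 = 4·11 + 1), so t ≡ 5·3 = 15 ≡ 4 (mod 11).
    Then x = 14 + 20·4 = 94, valid modulo lcm(20, 11) = 220: x ≡ 94 (mod 220).
Verify: 94 mod 5 = 4 ✓, 94 mod 4 = 2 ✓, 94 mod 11 = 6 ✓.

x ≡ 94 (mod 220).


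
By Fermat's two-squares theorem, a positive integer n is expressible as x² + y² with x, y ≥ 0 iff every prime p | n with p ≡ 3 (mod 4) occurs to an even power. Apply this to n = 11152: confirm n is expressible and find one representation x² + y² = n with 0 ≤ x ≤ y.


Step 1: Factor n = 11152 = 2^4 · 17 · 41.
Step 2: Check the mod-4 condition on each prime factor: 2 = 2 (special); 17 ≡ 1 (mod 4), exponent 1; 41 ≡ 1 (mod 4), exponent 1.
All primes ≡ 3 (mod 4) appear to even exponent (or don't appear), so by the two-squares theorem n IS expressible as a sum of two squares.
Step 3: Build a representation. Group n = k² · m with k = 4 and m = 17 · 41 = 697 (a product of primes ≡ 1 (mod 4)); a representation of m scales to one of n via (k·x)² + (k·y)² = k²(x² + y²). Each prime p ≡ 1 (mod 4) is itself a sum of two squares; find a² by testing p − a² for a perfect square:
  17: 17 − 1² = 16 = 4² ⇒ 17 = 1² + 4².
  41: 41 − 1² = 40, 41 − 2² = 37, 41 − 3² = 32, 41 − 4² = 25 = 5² ⇒ 41 = 4² + 5².
  Combine using the Brahmagupta–Fibonacci identity (a² + b²)(c² + d²) = (ac − bd)² + (ad + bc)² = (ac + bd)² + (ad − bc)²:
  17 · 41 = 697: from (1² + 4²)(4² + 5²), take (1·4 − 4·5, 1·5 + 4·4) = (4 − 20, 5 + 16) = (-16, 21); dropping signs (only squares matter) gives (16, 21); check 16² + 21² = 256 + 441 = 697 ✓.
  Scale by k = 4: (4·16, 4·21) = (64, 84).
Step 4: Order so x ≤ y and verify: 64² + 84² = 4096 + 7056 = 11152 = n. ✓

n = 11152 = 64² + 84² (one valid representation with x ≤ y).


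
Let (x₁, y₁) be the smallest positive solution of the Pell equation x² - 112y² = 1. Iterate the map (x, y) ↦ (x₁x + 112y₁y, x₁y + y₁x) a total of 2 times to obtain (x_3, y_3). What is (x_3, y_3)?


Step 1: Find the fundamental solution (x₁, y₁) of x² - 112y² = 1.
  Expand √112 as a continued fraction. a₀ = ⌊√112⌋ = 10; iterate m_{k+1} = d_k·a_k − m_k, d_{k+1} = (112 − m_{k+1}²)/d_k, a_{k+1} = ⌊(a₀ + m_{k+1})/d_{k+1}⌋ (starting m₀ = 0, d₀ = 1), with convergents p_k = a_k·p_{k-1} + p_{k-2}, q_k = a_k·q_{k-1} + q_{k-2} (p₋₁ = 1, q₋₁ = 0):
  k = 0: a₀ = 10; p₀/q₀ = 10/1; p₀² − 112·q₀² = 100 − 112 = -12.
  k = 1: m = 10, d = 12, a = ⌊(10 + 10)/12⌋ = 1; p/q = (1·10 + 1)/(1·1 + 0) = 11/1; p² − 112·q² = 121 − 112 = 9.
  k = 2: m = 2, d = 9, a = ⌊(10 + 2)/9⌋ = 1; p/q = (1·11 + 10)/(1·1 + 1) = 21/2; p² − 112·q² = 441 − 448 = -7.
  k = 3: m = 7, d = 7, a = ⌊(10 + 7)/7⌋ = 2; p/q = (2·21 + 11)/(2·2 + 1) = 53/5; p² − 112·q² = 2809 − 2800 = 9.
  k = 4: m = 7, d = 9, a = ⌊(10 + 7)/9⌋ = 1; p/q = (1·53 + 21)/(1·5 + 2) = 74/7; p² − 112·q² = 5476 − 5488 = -12.
  k = 5: m = 2, d = 12, a = ⌊(10 + 2)/12⌋ = 1; p/q = (1·74 + 53)/(1·7 + 5) = 127/12; p² − 112·q² = 16129 − 16128 = 1.
  The first convergent with p² − 112·q² = 1 gives the fundamental solution (x₁, y₁) = (127, 12).
Step 2: Apply the recurrence (x_{n+1}, y_{n+1}) = (x₁x_n + 112y₁y_n, x₁y_n + y₁x_n) repeatedly.
  From (x_1, y_1) = (127, 12): x_2 = 127·127 + 112·12·12 = 32257; y_2 = 127·12 + 12·127 = 3048.
  From (x_2, y_2) = (32257, 3048): x_3 = 127·32257 + 112·12·3048 = 8193151; y_3 = 127·3048 + 12·32257 = 774180.
Step 3: Verify x_3² - 112·y_3² = 67127723308801 - 67127723308800 = 1 (should be 1). ✓

(x_1, y_1) = (127, 12); (x_3, y_3) = (8193151, 774180).


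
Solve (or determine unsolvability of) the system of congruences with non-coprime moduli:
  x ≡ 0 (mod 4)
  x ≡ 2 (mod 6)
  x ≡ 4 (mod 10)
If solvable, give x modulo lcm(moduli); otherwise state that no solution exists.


Moduli 4, 6, 10 are not pairwise coprime, so CRT works modulo lcm(m_i) when all pairwise compatibility conditions hold.
Pairwise compatibility: gcd(m_i, m_j) must divide a_i - a_j for every pair.
Merge one congruence at a time:
  Start: x ≡ 0 (mod 4).
  Combine with x ≡ 2 (mod 6): gcd(4, 6) = 2; 2 - 0 = 2, which IS divisible by 2, so compatible.
    Write x = 0 + 4·t and substitute into x ≡ 2 (mod 6): 4·t ≡ 2 − 0 = 2 (mod 6).
    Divide the congruence (and modulus) by g = 2: 2·t ≡ 1 (mod 3).
    The inverse of 2 mod 3 is 2 (since 2·2 = 4 = 1·3 + 1), so t ≡ 2·1 = 2 ≡ 2 (mod 3).
    Then x = 0 + 4·2 = 8, valid modulo lcm(4, 6) = 12: x ≡ 8 (mod 12).
  Combine with x ≡ 4 (mod 10): gcd(12, 10) = 2; 4 - 8 = -4, which IS divisible by 2, so compatible.
    Write x = 8 + 12·t and substitute into x ≡ 4 (mod 10): 12·t ≡ 4 − 8 = -4 (mod 10).
    Divide the congruence (and modulus) by g = 2: 6·t ≡ -2 (mod 5).
    Reduce coefficients mod 5: 1·t ≡ 3 (mod 5).
    So t ≡ 3 (mod 5).
    Then x = 8 + 12·3 = 44, valid modulo lcm(12, 10) = 60: x ≡ 44 (mod 60).
Verify: 44 mod 4 = 0, 44 mod 6 = 2, 44 mod 10 = 4.

x ≡ 44 (mod 60).


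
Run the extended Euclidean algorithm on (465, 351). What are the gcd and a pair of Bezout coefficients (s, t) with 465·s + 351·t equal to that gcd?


Euclidean algorithm on (465, 351) — divide until remainder is 0:
  465 = 1 · 351 + 114
  351 = 3 · 114 + 9
  114 = 12 · 9 + 6
  9 = 1 · 6 + 3
  6 = 2 · 3 + 0
gcd(465, 351) = 3.
Track Bezout coefficients alongside the remainders: start with r₀ = 465 = a·1 + b·0 (s = 1, t = 0) and r₁ = 351 = a·0 + b·1 (s = 0, t = 1); each new remainder r_{k+1} = r_{k-1} − q_k·r_k inherits s_{k+1} = s_{k-1} − q_k·s_k, t_{k+1} = t_{k-1} − q_k·t_k, so r_k = a·s_k + b·t_k at every step:
  q = 1: r = 114, s = 1 − 1·0 = 1, t = 0 − 1·1 = -1  (check: 465·1 + 351·(-1) = 114)
  q = 3: r = 9, s = 0 − 3·1 = -3, t = 1 − 3·(-1) = 4  (check: 465·(-3) + 351·4 = 9)
  q = 12: r = 6, s = 1 − 12·(-3) = 37, t = -1 − 12·4 = -49  (check: 465·37 + 351·(-49) = 6)
  q = 1: r = 3, s = -3 − 1·37 = -40, t = 4 − 1·(-49) = 53  (check: 465·(-40) + 351·53 = 3)
The row with r = 3 (the gcd) gives the Bezout coefficients s = -40, t = 53.
Result: 465 · (-40) + 351 · (53) = 3.

gcd(465, 351) = 3; s = -40, t = 53 (check: 465·(-40) + 351·53 = 3).


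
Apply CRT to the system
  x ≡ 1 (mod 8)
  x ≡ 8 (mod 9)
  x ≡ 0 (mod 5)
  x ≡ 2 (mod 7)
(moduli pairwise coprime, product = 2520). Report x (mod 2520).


Product of moduli M = 8 · 9 · 5 · 7 = 2520.
Merge one congruence at a time:
  Start: x ≡ 1 (mod 8).
  Combine with x ≡ 8 (mod 9); new modulus lcm = 72.
    Write x = 1 + 8·t and substitute into x ≡ 8 (mod 9): 8·t ≡ 8 − 1 = 7 (mod 9).
    The inverse of 8 mod 9 is 8 (since 8·8 = 64 = 7·9 + 1), so t ≡ 8·7 = 56 ≡ 2 (mod 9).
    Then x = 1 + 8·2 = 17, valid modulo lcm(8, 9) = 72: x ≡ 17 (mod 72).
  Combine with x ≡ 0 (mod 5); new modulus lcm = 360.
    Write x = 17 + 72·t and substitute into x ≡ 0 (mod 5): 72·t ≡ 0 − 17 = -17 (mod 5).
    Reduce coefficients mod 5: 2·t ≡ 3 (mod 5).
    The inverse of 2 mod 5 is 3 (since 2·3 = 6 = 1·5 + 1), so t ≡ 3·3 = 9 ≡ 4 (mod 5).
    Then x = 17 + 72·4 = 305, valid modulo lcm(72, 5) = 360: x ≡ 305 (mod 360).
  Combine with x ≡ 2 (mod 7); new modulus lcm = 2520.
    Write x = 305 + 360·t and substitute into x ≡ 2 (mod 7): 360·t ≡ 2 − 305 = -303 (mod 7).
    Reduce coefficients mod 7: 3·t ≡ 5 (mod 7).
    The inverse of 3 mod 7 is 5 (since 3·5 = 15 = 2·7 + 1), so t ≡ 5·5 = 25 ≡ 4 (mod 7).
    Then x = 305 + 360·4 = 1745, valid modulo lcm(360, 7) = 2520: x ≡ 1745 (mod 2520).
Verify against each original: 1745 mod 8 = 1, 1745 mod 9 = 8, 1745 mod 5 = 0, 1745 mod 7 = 2.

x ≡ 1745 (mod 2520).


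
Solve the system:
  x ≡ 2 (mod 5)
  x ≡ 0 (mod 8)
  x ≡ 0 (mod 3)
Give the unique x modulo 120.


Moduli 5, 8, 3 are pairwise coprime; by CRT there is a unique solution modulo M = 5 · 8 · 3 = 120.
Solve pairwise, accumulating the modulus:
  Start with x ≡ 2 (mod 5).
  Combine with x ≡ 0 (mod 8): since gcd(5, 8) = 1, we get a unique residue mod 40.
    Write x = 2 + 5·t and substitute into x ≡ 0 (mod 8): 5·t ≡ 0 − 2 = -2 (mod 8).
    Reduce coefficients mod 8: 5·t ≡ 6 (mod 8).
    The inverse of 5 mod 8 is 5 (since 5·5 = 25 = 3·8 + 1), so t ≡ 5·6 = 30 ≡ 6 (mod 8).
    Then x = 2 + 5·6 = 32, valid modulo lcm(5, 8) = 40: x ≡ 32 (mod 40).
  Combine with x ≡ 0 (mod 3): since gcd(40, 3) = 1, we get a unique residue mod 120.
    Write x = 32 + 40·t and substitute into x ≡ 0 (mod 3): 40·t ≡ 0 − 32 = -32 (mod 3).
    Reduce coefficients mod 3: 1·t ≡ 1 (mod 3).
    So t ≡ 1 (mod 3).
    Then x = 32 + 40·1 = 72, valid modulo lcm(40, 3) = 120: x ≡ 72 (mod 120).
Verify: 72 mod 5 = 2 ✓, 72 mod 8 = 0 ✓, 72 mod 3 = 0 ✓.

x ≡ 72 (mod 120).


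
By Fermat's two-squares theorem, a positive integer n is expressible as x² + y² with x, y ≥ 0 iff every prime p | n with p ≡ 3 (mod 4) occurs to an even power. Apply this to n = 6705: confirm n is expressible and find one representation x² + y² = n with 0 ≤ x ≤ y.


Step 1: Factor n = 6705 = 3^2 · 5 · 149.
Step 2: Check the mod-4 condition on each prime factor: 3 ≡ 3 (mod 4), exponent 2 (must be even); 5 ≡ 1 (mod 4), exponent 1; 149 ≡ 1 (mod 4), exponent 1.
All primes ≡ 3 (mod 4) appear to even exponent (or don't appear), so by the two-squares theorem n IS expressible as a sum of two squares.
Step 3: Build a representation. Group n = k² · m with k = 3 and m = 5 · 149 = 745 (a product of primes ≡ 1 (mod 4)); a representation of m scales to one of n via (k·x)² + (k·y)² = k²(x² + y²). Each prime p ≡ 1 (mod 4) is itself a sum of two squares; find a² by testing p − a² for a perfect square:
  5: 5 − 1² = 4 = 2² ⇒ 5 = 1² + 2².
  149: 149 − 1² = 148, 149 − 2² = 145, 149 − 3² = 140, 149 − 4² = 133, 149 − 5² = 124, 149 − 6² = 113, 149 − 7² = 100 = 10² ⇒ 149 = 7² + 10².
  Combine using the Brahmagupta–Fibonacci identity (a² + b²)(c² + d²) = (ac − bd)² + (ad + bc)² = (ac + bd)² + (ad − bc)²:
  5 · 149 = 745: from (1² + 2²)(7² + 10²), take (1·7 − 2·10, 1·10 + 2·7) = (7 − 20, 10 + 14) = (-13, 24); dropping signs (only squares matter) gives (13, 24); check 13² + 24² = 169 + 576 = 745 ✓.
  Scale by k = 3: (3·13, 3·24) = (39, 72).
Step 4: Order so x ≤ y and verify: 39² + 72² = 1521 + 5184 = 6705 = n. ✓

n = 6705 = 39² + 72² (one valid representation with x ≤ y).


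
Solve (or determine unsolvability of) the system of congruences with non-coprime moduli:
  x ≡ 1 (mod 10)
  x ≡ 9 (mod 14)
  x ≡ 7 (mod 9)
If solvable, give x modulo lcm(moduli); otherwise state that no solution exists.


Moduli 10, 14, 9 are not pairwise coprime, so CRT works modulo lcm(m_i) when all pairwise compatibility conditions hold.
Pairwise compatibility: gcd(m_i, m_j) must divide a_i - a_j for every pair.
Merge one congruence at a time:
  Start: x ≡ 1 (mod 10).
  Combine with x ≡ 9 (mod 14): gcd(10, 14) = 2; 9 - 1 = 8, which IS divisible by 2, so compatible.
    Write x = 1 + 10·t and substitute into x ≡ 9 (mod 14): 10·t ≡ 9 − 1 = 8 (mod 14).
    Divide the congruence (and modulus) by g = 2: 5·t ≡ 4 (mod 7).
    The inverse of 5 mod 7 is 3 (since 5·3 = 15 = 2·7 + 1), so t ≡ 3·4 = 12 ≡ 5 (mod 7).
    Then x = 1 + 10·5 = 51, valid modulo lcm(10, 14) = 70: x ≡ 51 (mod 70).
  Combine with x ≡ 7 (mod 9): gcd(70, 9) = 1; 7 - 51 = -44, which IS divisible by 1, so compatible.
    Write x = 51 + 70·t and substitute into x ≡ 7 (mod 9): 70·t ≡ 7 − 51 = -44 (mod 9).
    Reduce coefficients mod 9: 7·t ≡ 1 (mod 9).
    The inverse of 7 mod 9 is 4 (since 7·4 = 28 = 3·9 + 1), so t ≡ 4·1 = 4 ≡ 4 (mod 9).
    Then x = 51 + 70·4 = 331, valid modulo lcm(70, 9) = 630: x ≡ 331 (mod 630).
Verify: 331 mod 10 = 1, 331 mod 14 = 9, 331 mod 9 = 7.

x ≡ 331 (mod 630).


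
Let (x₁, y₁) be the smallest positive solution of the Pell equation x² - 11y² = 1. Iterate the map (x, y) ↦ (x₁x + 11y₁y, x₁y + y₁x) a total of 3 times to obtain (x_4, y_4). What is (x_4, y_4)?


Step 1: Find the fundamental solution (x₁, y₁) of x² - 11y² = 1.
  Expand √11 as a continued fraction. a₀ = ⌊√11⌋ = 3; iterate m_{k+1} = d_k·a_k − m_k, d_{k+1} = (11 − m_{k+1}²)/d_k, a_{k+1} = ⌊(a₀ + m_{k+1})/d_{k+1}⌋ (starting m₀ = 0, d₀ = 1), with convergents p_k = a_k·p_{k-1} + p_{k-2}, q_k = a_k·q_{k-1} + q_{k-2} (p₋₁ = 1, q₋₁ = 0):
  k = 0: a₀ = 3; p₀/q₀ = 3/1; p₀² − 11·q₀² = 9 − 11 = -2.
  k = 1: m = 3, d = 2, a = ⌊(3 + 3)/2⌋ = 3; p/q = (3·3 + 1)/(3·1 + 0) = 10/3; p² − 11·q² = 100 − 99 = 1.
  The first convergent with p² − 11·q² = 1 gives the fundamental solution (x₁, y₁) = (10, 3).
Step 2: Apply the recurrence (x_{n+1}, y_{n+1}) = (x₁x_n + 11y₁y_n, x₁y_n + y₁x_n) repeatedly.
  From (x_1, y_1) = (10, 3): x_2 = 10·10 + 11·3·3 = 199; y_2 = 10·3 + 3·10 = 60.
  From (x_2, y_2) = (199, 60): x_3 = 10·199 + 11·3·60 = 3970; y_3 = 10·60 + 3·199 = 1197.
  From (x_3, y_3) = (3970, 1197): x_4 = 10·3970 + 11·3·1197 = 79201; y_4 = 10·1197 + 3·3970 = 23880.
Step 3: Verify x_4² - 11·y_4² = 6272798401 - 6272798400 = 1 (should be 1). ✓

(x_1, y_1) = (10, 3); (x_4, y_4) = (79201, 23880).


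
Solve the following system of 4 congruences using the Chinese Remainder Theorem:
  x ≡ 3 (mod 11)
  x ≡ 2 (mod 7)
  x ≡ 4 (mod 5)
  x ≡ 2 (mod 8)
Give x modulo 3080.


Product of moduli M = 11 · 7 · 5 · 8 = 3080.
Merge one congruence at a time:
  Start: x ≡ 3 (mod 11).
  Combine with x ≡ 2 (mod 7); new modulus lcm = 77.
    Write x = 3 + 11·t and substitute into x ≡ 2 (mod 7): 11·t ≡ 2 − 3 = -1 (mod 7).
    Reduce coefficients mod 7: 4·t ≡ 6 (mod 7).
    The inverse of 4 mod 7 is 2 (since 4·2 = 8 = 1·7 + 1), so t ≡ 2·6 = 12 ≡ 5 (mod 7).
    Then x = 3 + 11·5 = 58, valid modulo lcm(11, 7) = 77: x ≡ 58 (mod 77).
  Combine with x ≡ 4 (mod 5); new modulus lcm = 385.
    Write x = 58 + 77·t and substitute into x ≡ 4 (mod 5): 77·t ≡ 4 − 58 = -54 (mod 5).
    Reduce coefficients mod 5: 2·t ≡ 1 (mod 5).
    The inverse of 2 mod 5 is 3 (since 2·3 = 6 = 1·5 + 1), so t ≡ 3·1 = 3 ≡ 3 (mod 5).
    Then x = 58 + 77·3 = 289, valid modulo lcm(77, 5) = 385: x ≡ 289 (mod 385).
  Combine with x ≡ 2 (mod 8); new modulus lcm = 3080.
    Write x = 289 + 385·t and substitute into x ≡ 2 (mod 8): 385·t ≡ 2 − 289 = -287 (mod 8).
    Reduce coefficients mod 8: 1·t ≡ 1 (mod 8).
    So t ≡ 1 (mod 8).
    Then x = 289 + 385·1 = 674, valid modulo lcm(385, 8) = 3080: x ≡ 674 (mod 3080).
Verify against each original: 674 mod 11 = 3, 674 mod 7 = 2, 674 mod 5 = 4, 674 mod 8 = 2.

x ≡ 674 (mod 3080).


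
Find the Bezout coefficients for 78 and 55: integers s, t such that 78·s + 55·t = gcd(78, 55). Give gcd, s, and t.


Euclidean algorithm on (78, 55) — divide until remainder is 0:
  78 = 1 · 55 + 23
  55 = 2 · 23 + 9
  23 = 2 · 9 + 5
  9 = 1 · 5 + 4
  5 = 1 · 4 + 1
  4 = 4 · 1 + 0
gcd(78, 55) = 1.
Track Bezout coefficients alongside the remainders: start with r₀ = 78 = a·1 + b·0 (s = 1, t = 0) and r₁ = 55 = a·0 + b·1 (s = 0, t = 1); each new remainder r_{k+1} = r_{k-1} − q_k·r_k inherits s_{k+1} = s_{k-1} − q_k·s_k, t_{k+1} = t_{k-1} − q_k·t_k, so r_k = a·s_k + b·t_k at every step:
  q = 1: r = 23, s = 1 − 1·0 = 1, t = 0 − 1·1 = -1  (check: 78·1 + 55·(-1) = 23)
  q = 2: r = 9, s = 0 − 2·1 = -2, t = 1 − 2·(-1) = 3  (check: 78·(-2) + 55·3 = 9)
  q = 2: r = 5, s = 1 − 2·(-2) = 5, t = -1 − 2·3 = -7  (check: 78·5 + 55·(-7) = 5)
  q = 1: r = 4, s = -2 − 1·5 = -7, t = 3 − 1·(-7) = 10  (check: 78·(-7) + 55·10 = 4)
  q = 1: r = 1, s = 5 − 1·(-7) = 12, t = -7 − 1·10 = -17  (check: 78·12 + 55·(-17) = 1)
The row with r = 1 (the gcd) gives the Bezout coefficients s = 12, t = -17.
Result: 78 · (12) + 55 · (-17) = 1.

gcd(78, 55) = 1; s = 12, t = -17 (check: 78·12 + 55·(-17) = 1).


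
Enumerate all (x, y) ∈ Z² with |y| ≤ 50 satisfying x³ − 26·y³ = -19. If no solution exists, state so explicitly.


The equation is x³ - 26y³ = -19. For fixed y, x³ = 26·y³ − 19, so a solution requires the RHS to be a perfect cube.
Strategy: iterate y from -50 to 50, compute RHS = 26·y³ − 19, and check whether it is a (positive or negative) perfect cube.
Check small values of y:
  y = 0: RHS = -19 is not a perfect cube.
  y = 1: RHS = 7 is not a perfect cube.
  y = -1: RHS = -45 is not a perfect cube.
  y = 2: RHS = 189 is not a perfect cube.
  y = -2: RHS = -227 is not a perfect cube.
  y = 3: RHS = 683 is not a perfect cube.
  y = -3: RHS = -721 is not a perfect cube.
Continuing the search up to |y| = 50 finds no solutions either.
No (x, y) in the scanned range satisfies the equation.

No integer solutions with |y| ≤ 50.


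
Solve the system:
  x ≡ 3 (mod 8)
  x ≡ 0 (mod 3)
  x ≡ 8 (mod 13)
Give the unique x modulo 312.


Moduli 8, 3, 13 are pairwise coprime; by CRT there is a unique solution modulo M = 8 · 3 · 13 = 312.
Solve pairwise, accumulating the modulus:
  Start with x ≡ 3 (mod 8).
  Combine with x ≡ 0 (mod 3): since gcd(8, 3) = 1, we get a unique residue mod 24.
    Write x = 3 + 8·t and substitute into x ≡ 0 (mod 3): 8·t ≡ 0 − 3 = -3 (mod 3).
    Reduce coefficients mod 3: 2·t ≡ 0 (mod 3).
    The inverse of 2 mod 3 is 2 (since 2·2 = 4 = 1·3 + 1), so t ≡ 2·0 = 0 ≡ 0 (mod 3).
    Then x = 3 + 8·0 = 3, valid modulo lcm(8, 3) = 24: x ≡ 3 (mod 24).
  Combine with x ≡ 8 (mod 13): since gcd(24, 13) = 1, we get a unique residue mod 312.
    Write x = 3 + 24·t and substitute into x ≡ 8 (mod 13): 24·t ≡ 8 − 3 = 5 (mod 13).
    Reduce coefficients mod 13: 11·t ≡ 5 (mod 13).
    The inverse of 11 mod 13 is 6 (since 11·6 = 66 = 5·13 + 1), so t ≡ 6·5 = 30 ≡ 4 (mod 13).
    Then x = 3 + 24·4 = 99, valid modulo lcm(24, 13) = 312: x ≡ 99 (mod 312).
Verify: 99 mod 8 = 3 ✓, 99 mod 3 = 0 ✓, 99 mod 13 = 8 ✓.

x ≡ 99 (mod 312).


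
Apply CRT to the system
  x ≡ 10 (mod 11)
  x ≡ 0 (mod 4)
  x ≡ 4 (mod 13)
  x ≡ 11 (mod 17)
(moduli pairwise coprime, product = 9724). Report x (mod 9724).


Product of moduli M = 11 · 4 · 13 · 17 = 9724.
Merge one congruence at a time:
  Start: x ≡ 10 (mod 11).
  Combine with x ≡ 0 (mod 4); new modulus lcm = 44.
    Write x = 10 + 11·t and substitute into x ≡ 0 (mod 4): 11·t ≡ 0 − 10 = -10 (mod 4).
    Reduce coefficients mod 4: 3·t ≡ 2 (mod 4).
    The inverse of 3 mod 4 is 3 (since 3·3 = 9 = 2·4 + 1), so t ≡ 3·2 = 6 ≡ 2 (mod 4).
    Then x = 10 + 11·2 = 32, valid modulo lcm(11, 4) = 44: x ≡ 32 (mod 44).
  Combine with x ≡ 4 (mod 13); new modulus lcm = 572.
    Write x = 32 + 44·t and substitute into x ≡ 4 (mod 13): 44·t ≡ 4 − 32 = -28 (mod 13).
    Reduce coefficients mod 13: 5·t ≡ 11 (mod 13).
    The inverse of 5 mod 13 is 8 (since 5·8 = 40 = 3·13 + 1), so t ≡ 8·11 = 88 ≡ 10 (mod 13).
    Then x = 32 + 44·10 = 472, valid modulo lcm(44, 13) = 572: x ≡ 472 (mod 572).
  Combine with x ≡ 11 (mod 17); new modulus lcm = 9724.
    Write x = 472 + 572·t and substitute into x ≡ 11 (mod 17): 572·t ≡ 11 − 472 = -461 (mod 17).
    Reduce coefficients mod 17: 11·t ≡ 15 (mod 17).
    The inverse of 11 mod 17 is 14 (since 11·14 = 154 = 9·17 + 1), so t ≡ 14·15 = 210 ≡ 6 (mod 17).
    Then x = 472 + 572·6 = 3904, valid modulo lcm(572, 17) = 9724: x ≡ 3904 (mod 9724).
Verify against each original: 3904 mod 11 = 10, 3904 mod 4 = 0, 3904 mod 13 = 4, 3904 mod 17 = 11.

x ≡ 3904 (mod 9724).


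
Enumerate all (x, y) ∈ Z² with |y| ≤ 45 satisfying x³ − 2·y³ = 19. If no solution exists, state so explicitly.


The equation is x³ - 2y³ = 19. For fixed y, x³ = 2·y³ + 19, so a solution requires the RHS to be a perfect cube.
Strategy: iterate y from -45 to 45, compute RHS = 2·y³ + 19, and check whether it is a (positive or negative) perfect cube.
Check small values of y:
  y = 0: RHS = 19 is not a perfect cube.
  y = 1: RHS = 21 is not a perfect cube.
  y = -1: RHS = 17 is not a perfect cube.
  y = 2: RHS = 35 is not a perfect cube.
  y = -2: RHS = 3 is not a perfect cube.
  y = 3: RHS = 73 is not a perfect cube.
  y = -3: RHS = -35 is not a perfect cube.
Continuing the search up to |y| = 45 finds no solutions either.
No (x, y) in the scanned range satisfies the equation.

No integer solutions with |y| ≤ 45.


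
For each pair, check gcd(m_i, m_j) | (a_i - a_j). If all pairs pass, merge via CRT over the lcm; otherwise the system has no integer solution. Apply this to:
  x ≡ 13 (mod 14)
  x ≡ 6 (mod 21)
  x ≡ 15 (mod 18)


Moduli 14, 21, 18 are not pairwise coprime, so CRT works modulo lcm(m_i) when all pairwise compatibility conditions hold.
Pairwise compatibility: gcd(m_i, m_j) must divide a_i - a_j for every pair.
Merge one congruence at a time:
  Start: x ≡ 13 (mod 14).
  Combine with x ≡ 6 (mod 21): gcd(14, 21) = 7; 6 - 13 = -7, which IS divisible by 7, so compatible.
    Write x = 13 + 14·t and substitute into x ≡ 6 (mod 21): 14·t ≡ 6 − 13 = -7 (mod 21).
    Divide the congruence (and modulus) by g = 7: 2·t ≡ -1 (mod 3).
    Reduce coefficients mod 3: 2·t ≡ 2 (mod 3).
    The inverse of 2 mod 3 is 2 (since 2·2 = 4 = 1·3 + 1), so t ≡ 2·2 = 4 ≡ 1 (mod 3).
    Then x = 13 + 14·1 = 27, valid modulo lcm(14, 21) = 42: x ≡ 27 (mod 42).
  Combine with x ≡ 15 (mod 18): gcd(42, 18) = 6; 15 - 27 = -12, which IS divisible by 6, so compatible.
    Write x = 27 + 42·t and substitute into x ≡ 15 (mod 18): 42·t ≡ 15 − 27 = -12 (mod 18).
    Divide the congruence (and modulus) by g = 6: 7·t ≡ -2 (mod 3).
    Reduce coefficients mod 3: 1·t ≡ 1 (mod 3).
    So t ≡ 1 (mod 3).
    Then x = 27 + 42·1 = 69, valid modulo lcm(42, 18) = 126: x ≡ 69 (mod 126).
Verify: 69 mod 14 = 13, 69 mod 21 = 6, 69 mod 18 = 15.

x ≡ 69 (mod 126).


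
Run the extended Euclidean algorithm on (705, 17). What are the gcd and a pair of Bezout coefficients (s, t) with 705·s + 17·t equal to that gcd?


Euclidean algorithm on (705, 17) — divide until remainder is 0:
  705 = 41 · 17 + 8
  17 = 2 · 8 + 1
  8 = 8 · 1 + 0
gcd(705, 17) = 1.
Track Bezout coefficients alongside the remainders: start with r₀ = 705 = a·1 + b·0 (s = 1, t = 0) and r₁ = 17 = a·0 + b·1 (s = 0, t = 1); each new remainder r_{k+1} = r_{k-1} − q_k·r_k inherits s_{k+1} = s_{k-1} − q_k·s_k, t_{k+1} = t_{k-1} − q_k·t_k, so r_k = a·s_k + b·t_k at every step:
  q = 41: r = 8, s = 1 − 41·0 = 1, t = 0 − 41·1 = -41  (check: 705·1 + 17·(-41) = 8)
  q = 2: r = 1, s = 0 − 2·1 = -2, t = 1 − 2·(-41) = 83  (check: 705·(-2) + 17·83 = 1)
The row with r = 1 (the gcd) gives the Bezout coefficients s = -2, t = 83.
Result: 705 · (-2) + 17 · (83) = 1.

gcd(705, 17) = 1; s = -2, t = 83 (check: 705·(-2) + 17·83 = 1).


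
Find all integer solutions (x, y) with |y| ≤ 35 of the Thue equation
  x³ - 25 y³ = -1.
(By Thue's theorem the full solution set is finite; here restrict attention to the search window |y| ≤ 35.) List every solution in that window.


The equation is x³ - 25y³ = -1. For fixed y, x³ = 25·y³ − 1, so a solution requires the RHS to be a perfect cube.
Strategy: iterate y from -35 to 35, compute RHS = 25·y³ − 1, and check whether it is a (positive or negative) perfect cube.
Check small values of y:
  y = 0: RHS = -1 = (-1)³ ⇒ x = -1 works.
  y = 1: RHS = 24 is not a perfect cube.
  y = -1: RHS = -26 is not a perfect cube.
  y = 2: RHS = 199 is not a perfect cube.
  y = -2: RHS = -201 is not a perfect cube.
  y = 3: RHS = 674 is not a perfect cube.
  y = -3: RHS = -676 is not a perfect cube.
Continuing the search up to |y| = 35 finds no further solutions beyond those listed.
Collected solutions: (-1, 0).

Solutions (with |y| ≤ 35): (-1, 0).


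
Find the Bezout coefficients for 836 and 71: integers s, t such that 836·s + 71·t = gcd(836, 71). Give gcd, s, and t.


Euclidean algorithm on (836, 71) — divide until remainder is 0:
  836 = 11 · 71 + 55
  71 = 1 · 55 + 16
  55 = 3 · 16 + 7
  16 = 2 · 7 + 2
  7 = 3 · 2 + 1
  2 = 2 · 1 + 0
gcd(836, 71) = 1.
Track Bezout coefficients alongside the remainders: start with r₀ = 836 = a·1 + b·0 (s = 1, t = 0) and r₁ = 71 = a·0 + b·1 (s = 0, t = 1); each new remainder r_{k+1} = r_{k-1} − q_k·r_k inherits s_{k+1} = s_{k-1} − q_k·s_k, t_{k+1} = t_{k-1} − q_k·t_k, so r_k = a·s_k + b·t_k at every step:
  q = 11: r = 55, s = 1 − 11·0 = 1, t = 0 − 11·1 = -11  (check: 836·1 + 71·(-11) = 55)
  q = 1: r = 16, s = 0 − 1·1 = -1, t = 1 − 1·(-11) = 12  (check: 836·(-1) + 71·12 = 16)
  q = 3: r = 7, s = 1 − 3·(-1) = 4, t = -11 − 3·12 = -47  (check: 836·4 + 71·(-47) = 7)
  q = 2: r = 2, s = -1 − 2·4 = -9, t = 12 − 2·(-47) = 106  (check: 836·(-9) + 71·106 = 2)
  q = 3: r = 1, s = 4 − 3·(-9) = 31, t = -47 − 3·106 = -365  (check: 836·31 + 71·(-365) = 1)
The row with r = 1 (the gcd) gives the Bezout coefficients s = 31, t = -365.
Result: 836 · (31) + 71 · (-365) = 1.

gcd(836, 71) = 1; s = 31, t = -365 (check: 836·31 + 71·(-365) = 1).


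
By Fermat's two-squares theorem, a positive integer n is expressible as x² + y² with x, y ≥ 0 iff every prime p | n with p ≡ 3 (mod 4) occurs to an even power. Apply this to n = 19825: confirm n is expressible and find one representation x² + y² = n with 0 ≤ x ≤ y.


Step 1: Factor n = 19825 = 5^2 · 13 · 61.
Step 2: Check the mod-4 condition on each prime factor: 5 ≡ 1 (mod 4), exponent 2; 13 ≡ 1 (mod 4), exponent 1; 61 ≡ 1 (mod 4), exponent 1.
All primes ≡ 3 (mod 4) appear to even exponent (or don't appear), so by the two-squares theorem n IS expressible as a sum of two squares.
Step 3: Build a representation. Group n = k² · m with k = 5 and m = 13 · 61 = 793 (a product of primes ≡ 1 (mod 4)); a representation of m scales to one of n via (k·x)² + (k·y)² = k²(x² + y²). Each prime p ≡ 1 (mod 4) is itself a sum of two squares; find a² by testing p − a² for a perfect square:
  13: 13 − 1² = 12, 13 − 2² = 9 = 3² ⇒ 13 = 2² + 3².
  61: 61 − 1² = 60, 61 − 2² = 57, 61 − 3² = 52, 61 − 4² = 45, 61 − 5² = 36 = 6² ⇒ 61 = 5² + 6².
  Combine using the Brahmagupta–Fibonacci identity (a² + b²)(c² + d²) = (ac − bd)² + (ad + bc)² = (ac + bd)² + (ad − bc)²:
  13 · 61 = 793: from (2² + 3²)(5² + 6²), take (2·5 − 3·6, 2·6 + 3·5) = (10 − 18, 12 + 15) = (-8, 27); dropping signs (only squares matter) gives (8, 27); check 8² + 27² = 64 + 729 = 793 ✓.
  Scale by k = 5: (5·8, 5·27) = (40, 135).
Step 4: Order so x ≤ y and verify: 40² + 135² = 1600 + 18225 = 19825 = n. ✓

n = 19825 = 40² + 135² (one valid representation with x ≤ y).


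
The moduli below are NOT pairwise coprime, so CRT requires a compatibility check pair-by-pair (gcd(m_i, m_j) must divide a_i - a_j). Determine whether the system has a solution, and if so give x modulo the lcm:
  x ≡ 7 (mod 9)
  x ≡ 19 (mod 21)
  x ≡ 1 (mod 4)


Moduli 9, 21, 4 are not pairwise coprime, so CRT works modulo lcm(m_i) when all pairwise compatibility conditions hold.
Pairwise compatibility: gcd(m_i, m_j) must divide a_i - a_j for every pair.
Merge one congruence at a time:
  Start: x ≡ 7 (mod 9).
  Combine with x ≡ 19 (mod 21): gcd(9, 21) = 3; 19 - 7 = 12, which IS divisible by 3, so compatible.
    Write x = 7 + 9·t and substitute into x ≡ 19 (mod 21): 9·t ≡ 19 − 7 = 12 (mod 21).
    Divide the congruence (and modulus) by g = 3: 3·t ≡ 4 (mod 7).
    The inverse of 3 mod 7 is 5 (since 3·5 = 15 = 2·7 + 1), so t ≡ 5·4 = 20 ≡ 6 (mod 7).
    Then x = 7 + 9·6 = 61, valid modulo lcm(9, 21) = 63: x ≡ 61 (mod 63).
  Combine with x ≡ 1 (mod 4): gcd(63, 4) = 1; 1 - 61 = -60, which IS divisible by 1, so compatible.
    Write x = 61 + 63·t and substitute into x ≡ 1 (mod 4): 63·t ≡ 1 − 61 = -60 (mod 4).
    Reduce coefficients mod 4: 3·t ≡ 0 (mod 4).
    The inverse of 3 mod 4 is 3 (since 3·3 = 9 = 2·4 + 1), so t ≡ 3·0 = 0 ≡ 0 (mod 4).
    Then x = 61 + 63·0 = 61, valid modulo lcm(63, 4) = 252: x ≡ 61 (mod 252).
Verify: 61 mod 9 = 7, 61 mod 21 = 19, 61 mod 4 = 1.

x ≡ 61 (mod 252).


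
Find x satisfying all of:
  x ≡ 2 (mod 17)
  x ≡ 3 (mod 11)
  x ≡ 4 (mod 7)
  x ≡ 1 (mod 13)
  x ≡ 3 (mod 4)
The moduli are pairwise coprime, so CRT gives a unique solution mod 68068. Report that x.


Product of moduli M = 17 · 11 · 7 · 13 · 4 = 68068.
Merge one congruence at a time:
  Start: x ≡ 2 (mod 17).
  Combine with x ≡ 3 (mod 11); new modulus lcm = 187.
    Write x = 2 + 17·t and substitute into x ≡ 3 (mod 11): 17·t ≡ 3 − 2 = 1 (mod 11).
    Reduce coefficients mod 11: 6·t ≡ 1 (mod 11).
    The inverse of 6 mod 11 is 2 (since 6·2 = 12 = 1·11 + 1), so t ≡ 2·1 = 2 ≡ 2 (mod 11).
    Then x = 2 + 17·2 = 36, valid modulo lcm(17, 11) = 187: x ≡ 36 (mod 187).
  Combine with x ≡ 4 (mod 7); new modulus lcm = 1309.
    Write x = 36 + 187·t and substitute into x ≡ 4 (mod 7): 187·t ≡ 4 − 36 = -32 (mod 7).
    Reduce coefficients mod 7: 5·t ≡ 3 (mod 7).
    The inverse of 5 mod 7 is 3 (since 5·3 = 15 = 2·7 + 1), so t ≡ 3·3 = 9 ≡ 2 (mod 7).
    Then x = 36 + 187·2 = 410, valid modulo lcm(187, 7) = 1309: x ≡ 410 (mod 1309).
  Combine with x ≡ 1 (mod 13); new modulus lcm = 17017.
    Write x = 410 + 1309·t and substitute into x ≡ 1 (mod 13): 1309·t ≡ 1 − 410 = -409 (mod 13).
    Reduce coefficients mod 13: 9·t ≡ 7 (mod 13).
    The inverse of 9 mod 13 is 3 (since 9·3 = 27 = 2·13 + 1), so t ≡ 3·7 = 21 ≡ 8 (mod 13).
    Then x = 410 + 1309·8 = 10882, valid modulo lcm(1309, 13) = 17017: x ≡ 10882 (mod 17017).
  Combine with x ≡ 3 (mod 4); new modulus lcm = 68068.
    Write x = 10882 + 17017·t and substitute into x ≡ 3 (mod 4): 17017·t ≡ 3 − 10882 = -10879 (mod 4).
    Reduce coefficients mod 4: 1·t ≡ 1 (mod 4).
    So t ≡ 1 (mod 4).
    Then x = 10882 + 17017·1 = 27899, valid modulo lcm(17017, 4) = 68068: x ≡ 27899 (mod 68068).
Verify against each original: 27899 mod 17 = 2, 27899 mod 11 = 3, 27899 mod 7 = 4, 27899 mod 13 = 1, 27899 mod 4 = 3.

x ≡ 27899 (mod 68068).


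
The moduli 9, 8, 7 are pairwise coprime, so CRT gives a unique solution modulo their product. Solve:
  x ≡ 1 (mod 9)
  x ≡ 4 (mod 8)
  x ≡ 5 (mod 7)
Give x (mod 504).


Moduli 9, 8, 7 are pairwise coprime; by CRT there is a unique solution modulo M = 9 · 8 · 7 = 504.
Solve pairwise, accumulating the modulus:
  Start with x ≡ 1 (mod 9).
  Combine with x ≡ 4 (mod 8): since gcd(9, 8) = 1, we get a unique residue mod 72.
    Write x = 1 + 9·t and substitute into x ≡ 4 (mod 8): 9·t ≡ 4 − 1 = 3 (mod 8).
    Reduce coefficients mod 8: 1·t ≡ 3 (mod 8).
    So t ≡ 3 (mod 8).
    Then x = 1 + 9·3 = 28, valid modulo lcm(9, 8) = 72: x ≡ 28 (mod 72).
  Combine with x ≡ 5 (mod 7): since gcd(72, 7) = 1, we get a unique residue mod 504.
    Write x = 28 + 72·t and substitute into x ≡ 5 (mod 7): 72·t ≡ 5 − 28 = -23 (mod 7).
    Reduce coefficients mod 7: 2·t ≡ 5 (mod 7).
    The inverse of 2 mod 7 is 4 (since 2·4 = 8 = 1·7 + 1), so t ≡ 4·5 = 20 ≡ 6 (mod 7).
    Then x = 28 + 72·6 = 460, valid modulo lcm(72, 7) = 504: x ≡ 460 (mod 504).
Verify: 460 mod 9 = 1 ✓, 460 mod 8 = 4 ✓, 460 mod 7 = 5 ✓.

x ≡ 460 (mod 504).


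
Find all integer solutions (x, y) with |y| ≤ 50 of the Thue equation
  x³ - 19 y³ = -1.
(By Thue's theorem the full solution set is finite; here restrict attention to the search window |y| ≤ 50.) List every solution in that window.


The equation is x³ - 19y³ = -1. For fixed y, x³ = 19·y³ − 1, so a solution requires the RHS to be a perfect cube.
Strategy: iterate y from -50 to 50, compute RHS = 19·y³ − 1, and check whether it is a (positive or negative) perfect cube.
Check small values of y:
  y = 0: RHS = -1 = (-1)³ ⇒ x = -1 works.
  y = 1: RHS = 18 is not a perfect cube.
  y = -1: RHS = -20 is not a perfect cube.
  y = 2: RHS = 151 is not a perfect cube.
  y = -2: RHS = -153 is not a perfect cube.
  y = 3: RHS = 512 = (8)³ ⇒ x = 8 works.
  y = -3: RHS = -514 is not a perfect cube.
Continuing the search up to |y| = 50 finds no further solutions beyond those listed.
Collected solutions: (-1, 0), (8, 3).

Solutions (with |y| ≤ 50): (-1, 0), (8, 3).


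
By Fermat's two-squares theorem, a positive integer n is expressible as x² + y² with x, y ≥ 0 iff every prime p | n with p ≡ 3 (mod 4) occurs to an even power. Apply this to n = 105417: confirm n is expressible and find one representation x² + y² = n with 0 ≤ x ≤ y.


Step 1: Factor n = 105417 = 3^2 · 13 · 17 · 53.
Step 2: Check the mod-4 condition on each prime factor: 3 ≡ 3 (mod 4), exponent 2 (must be even); 13 ≡ 1 (mod 4), exponent 1; 17 ≡ 1 (mod 4), exponent 1; 53 ≡ 1 (mod 4), exponent 1.
All primes ≡ 3 (mod 4) appear to even exponent (or don't appear), so by the two-squares theorem n IS expressible as a sum of two squares.
Step 3: Build a representation. Group n = k² · m with k = 3 and m = 13 · 17 · 53 = 11713 (a product of primes ≡ 1 (mod 4)); a representation of m scales to one of n via (k·x)² + (k·y)² = k²(x² + y²). Each prime p ≡ 1 (mod 4) is itself a sum of two squares; find a² by testing p − a² for a perfect square:
  13: 13 − 1² = 12, 13 − 2² = 9 = 3² ⇒ 13 = 2² + 3².
  17: 17 − 1² = 16 = 4² ⇒ 17 = 1² + 4².
  53: 53 − 1² = 52, 53 − 2² = 49 = 7² ⇒ 53 = 2² + 7².
  Combine using the Brahmagupta–Fibonacci identity (a² + b²)(c² + d²) = (ac − bd)² + (ad + bc)² = (ac + bd)² + (ad − bc)²:
  13 · 17 = 221: from (2² + 3²)(1² + 4²), take (2·1 − 3·4, 2·4 + 3·1) = (2 − 12, 8 + 3) = (-10, 11); dropping signs (only squares matter) gives (10, 11); check 10² + 11² = 100 + 121 = 221 ✓.
  221 · 53 = 11713: from (10² + 11²)(2² + 7²), take (10·2 − 11·7, 10·7 + 11·2) = (20 − 77, 70 + 22) = (-57, 92); dropping signs (only squares matter) gives (57, 92); check 57² + 92² = 3249 + 8464 = 11713 ✓.
  Scale by k = 3: (3·57, 3·92) = (171, 276).
Step 4: Order so x ≤ y and verify: 171² + 276² = 29241 + 76176 = 105417 = n. ✓

n = 105417 = 171² + 276² (one valid representation with x ≤ y).


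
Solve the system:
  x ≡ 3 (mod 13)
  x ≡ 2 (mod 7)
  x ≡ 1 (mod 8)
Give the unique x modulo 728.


Moduli 13, 7, 8 are pairwise coprime; by CRT there is a unique solution modulo M = 13 · 7 · 8 = 728.
Solve pairwise, accumulating the modulus:
  Start with x ≡ 3 (mod 13).
  Combine with x ≡ 2 (mod 7): since gcd(13, 7) = 1, we get a unique residue mod 91.
    Write x = 3 + 13·t and substitute into x ≡ 2 (mod 7): 13·t ≡ 2 − 3 = -1 (mod 7).
    Reduce coefficients mod 7: 6·t ≡ 6 (mod 7).
    The inverse of 6 mod 7 is 6 (since 6·6 = 36 = 5·7 + 1), so t ≡ 6·6 = 36 ≡ 1 (mod 7).
    Then x = 3 + 13·1 = 16, valid modulo lcm(13, 7) = 91: x ≡ 16 (mod 91).
  Combine with x ≡ 1 (mod 8): since gcd(91, 8) = 1, we get a unique residue mod 728.
    Write x = 16 + 91·t and substitute into x ≡ 1 (mod 8): 91·t ≡ 1 − 16 = -15 (mod 8).
    Reduce coefficients mod 8: 3·t ≡ 1 (mod 8).
    The inverse of 3 mod 8 is 3 (since 3·3 = 9 = 1·8 + 1), so t ≡ 3·1 = 3 ≡ 3 (mod 8).
    Then x = 16 + 91·3 = 289, valid modulo lcm(91, 8) = 728: x ≡ 289 (mod 728).
Verify: 289 mod 13 = 3 ✓, 289 mod 7 = 2 ✓, 289 mod 8 = 1 ✓.

x ≡ 289 (mod 728).


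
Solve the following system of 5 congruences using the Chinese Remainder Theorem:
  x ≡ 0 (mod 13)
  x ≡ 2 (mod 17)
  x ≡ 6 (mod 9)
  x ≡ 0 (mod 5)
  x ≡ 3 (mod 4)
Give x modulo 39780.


Product of moduli M = 13 · 17 · 9 · 5 · 4 = 39780.
Merge one congruence at a time:
  Start: x ≡ 0 (mod 13).
  Combine with x ≡ 2 (mod 17); new modulus lcm = 221.
    Write x = 0 + 13·t and substitute into x ≡ 2 (mod 17): 13·t ≡ 2 − 0 = 2 (mod 17).
    The inverse of 13 mod 17 is 4 (since 13·4 = 52 = 3·17 + 1), so t ≡ 4·2 = 8 ≡ 8 (mod 17).
    Then x = 0 + 13·8 = 104, valid modulo lcm(13, 17) = 221: x ≡ 104 (mod 221).
  Combine with x ≡ 6 (mod 9); new modulus lcm = 1989.
    Write x = 104 + 221·t and substitute into x ≡ 6 (mod 9): 221·t ≡ 6 − 104 = -98 (mod 9).
    Reduce coefficients mod 9: 5·t ≡ 1 (mod 9).
    The inverse of 5 mod 9 is 2 (since 5·2 = 10 = 1·9 + 1), so t ≡ 2·1 = 2 ≡ 2 (mod 9).
    Then x = 104 + 221·2 = 546, valid modulo lcm(221, 9) = 1989: x ≡ 546 (mod 1989).
  Combine with x ≡ 0 (mod 5); new modulus lcm = 9945.
    Write x = 546 + 1989·t and substitute into x ≡ 0 (mod 5): 1989·t ≡ 0 − 546 = -546 (mod 5).
    Reduce coefficients mod 5: 4·t ≡ 4 (mod 5).
    The inverse of 4 mod 5 is 4 (since 4·4 = 16 = 3·5 + 1), so t ≡ 4·4 = 16 ≡ 1 (mod 5).
    Then x = 546 + 1989·1 = 2535, valid modulo lcm(1989, 5) = 9945: x ≡ 2535 (mod 9945).
  Combine with x ≡ 3 (mod 4); new modulus lcm = 39780.
    Write x = 2535 + 9945·t and substitute into x ≡ 3 (mod 4): 9945·t ≡ 3 − 2535 = -2532 (mod 4).
    Reduce coefficients mod 4: 1·t ≡ 0 (mod 4).
    So t ≡ 0 (mod 4).
    Then x = 2535 + 9945·0 = 2535, valid modulo lcm(9945, 4) = 39780: x ≡ 2535 (mod 39780).
Verify against each original: 2535 mod 13 = 0, 2535 mod 17 = 2, 2535 mod 9 = 6, 2535 mod 5 = 0, 2535 mod 4 = 3.

x ≡ 2535 (mod 39780).
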